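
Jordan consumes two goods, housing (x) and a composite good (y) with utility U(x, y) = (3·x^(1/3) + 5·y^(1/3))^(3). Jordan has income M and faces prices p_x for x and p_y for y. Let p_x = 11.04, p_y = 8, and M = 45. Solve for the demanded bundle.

x* = 1.1555, y* = 4.0304

MU_x ∝ 3·x^(-2/3), MU_y ∝ 5·y^(-2/3), so MRS = (3/5)·(y/x)^(2/3) = p_x/p_y.
Solve for the ratio: y/x = [(5/3)·p_x/p_y]^(1.5).
With the ratio pinned down, the budget gives x* = M/(p_x + p_y·(y/x)) and y* = (y/x)·x*.
Numerically y/x = 3.488123, so x* = 45/(11.04 + 8·3.488123) = 1.1555 and y* = 3.488123·1.1555 = 4.0304.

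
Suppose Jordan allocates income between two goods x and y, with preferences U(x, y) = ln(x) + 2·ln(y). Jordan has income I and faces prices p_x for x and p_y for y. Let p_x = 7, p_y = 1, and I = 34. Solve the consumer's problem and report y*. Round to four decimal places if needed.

y* = 22.6667

The MRS is (1/2)·y/x. Set MRS = p_x/p_y.
So p_y·y = 2·p_x·x; combined with the budget, a share 1/3 of income goes to x.
Demand: x*(p_x,p_y,I) = 1/3·I/p_x and y* = 2/3·I/p_y.
At p_x=7, p_y=1, I=34: y* = 2/3·34/1 = 22.6667.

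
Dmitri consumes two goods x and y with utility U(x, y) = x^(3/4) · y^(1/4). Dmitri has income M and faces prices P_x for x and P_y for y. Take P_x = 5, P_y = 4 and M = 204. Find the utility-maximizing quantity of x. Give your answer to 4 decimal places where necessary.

x* = 30.6

Tangency: MRS = 3·y/x = P_x/P_y.
So 0.75·P_y·y = 0.25·P_x·x; combined with the budget, a share 0.75 of income goes to x.
Demand: x*(P_x,P_y,M) = 0.75·M/P_x and y* = 0.25·M/P_y.
At P_x=5, P_y=4, M=204: x* = 0.75·204/5 = 30.6.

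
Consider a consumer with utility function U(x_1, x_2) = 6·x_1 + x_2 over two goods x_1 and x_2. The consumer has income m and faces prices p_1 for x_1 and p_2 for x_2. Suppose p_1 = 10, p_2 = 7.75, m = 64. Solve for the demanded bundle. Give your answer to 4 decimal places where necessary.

Perfect substitutes: compare marginal utility per dollar. 6/p_1 vs 1/p_2 → 0.6 vs 0.129.
x_1 gives more utility per dollar, so spend all income on x_1: x_1* = m/p_1, x_2* = 0.
Numerically: x_1* = 6.4, x_2* = 0.

x_1* = 6.4, x_2* = 0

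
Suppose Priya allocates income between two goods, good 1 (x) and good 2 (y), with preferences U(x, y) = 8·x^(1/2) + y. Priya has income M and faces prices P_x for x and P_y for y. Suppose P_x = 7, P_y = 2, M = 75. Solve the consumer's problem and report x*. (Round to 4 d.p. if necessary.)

x* = 1.3061

MU_x = 4/√x, MU_y = 1. Tangency: 4/√x = P_x/P_y.
Solve: √x = 4·P_y/P_x, so x*(P_x,P_y) = (4·P_y/P_x)², and y* = (M − P_x·x*)/P_y.
Plugging in: x* = (4·2/7)² = 1.3061.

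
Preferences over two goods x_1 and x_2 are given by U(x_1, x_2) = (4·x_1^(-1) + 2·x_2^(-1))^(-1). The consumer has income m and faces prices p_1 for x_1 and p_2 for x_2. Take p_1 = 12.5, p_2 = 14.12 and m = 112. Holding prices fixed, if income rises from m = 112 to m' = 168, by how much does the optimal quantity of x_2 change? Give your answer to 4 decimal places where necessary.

Δx_2* = 1.7017

From the CES first-order condition, 2·(x_2/x_1)^(2) = p_1/p_2.
Solve for the ratio: x_2/x_1 = [(1/2)·p_1/p_2]^(0.5).
Substitute x_2 = (x_2/x_1)·x_1 into the budget: x_1* = m/(p_1 + p_2·(x_2/x_1)).
Numerically x_2/x_1 = 0.665308, so x_1* = 112/(12.5 + 14.12·0.665308) = 5.1155 and x_2* = 0.665308·5.1155 = 3.4034.
At m' = 168: x_2* = 5.1051. Change: 5.1051 − 3.4034 = 1.7017.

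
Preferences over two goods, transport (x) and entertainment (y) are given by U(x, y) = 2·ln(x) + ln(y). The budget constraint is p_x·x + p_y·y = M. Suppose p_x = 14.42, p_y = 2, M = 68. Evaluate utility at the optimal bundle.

MU_x/MU_y = (2·y)/(x); tangency sets this equal to p_x/p_y.
Rearranging, p_y·y = (1/2)·p_x·x. Substituting into the budget gives p_x·x·(1 + (1/2)) = M.
Demand: x*(p_x,p_y,M) = 2/3·M/p_x and y* = 1/3·M/p_y.
At p_x=14.42, p_y=2, M=68: x* = 2/3·68/14.42 = 3.1438, y* = 11.3333.
Utility at the optimum: U(3.1438, 11.3333) = 4.7186.

V = 4.7186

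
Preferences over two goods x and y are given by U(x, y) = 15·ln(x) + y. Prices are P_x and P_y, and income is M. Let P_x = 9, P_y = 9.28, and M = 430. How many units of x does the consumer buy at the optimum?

Set MRS = P_x/P_y: (15/x)/1 = P_x/P_y.
So x*(P_x,P_y) = 15·P_y/P_x, independent of income; and y* = (M − 15·P_y)/P_y.
At the given prices: x* = 15·9.28/9 = 15.4667.

x* = 15.4667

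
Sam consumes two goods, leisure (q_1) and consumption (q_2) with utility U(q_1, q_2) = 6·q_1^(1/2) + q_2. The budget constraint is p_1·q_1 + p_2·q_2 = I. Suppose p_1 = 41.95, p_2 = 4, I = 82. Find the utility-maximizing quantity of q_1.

MU_q_1 = 3/√q_1, MU_q_2 = 1. Tangency: 3/√q_1 = p_1/p_2.
Solve: √q_1 = 3·p_2/p_1, so q_1*(p_1,p_2) = (3·p_2/p_1)², and q_2* = (I − p_1·q_1*)/p_2.
Plugging in: q_1* = (3·4/41.95)² = 0.0818.

q_1* = 0.0818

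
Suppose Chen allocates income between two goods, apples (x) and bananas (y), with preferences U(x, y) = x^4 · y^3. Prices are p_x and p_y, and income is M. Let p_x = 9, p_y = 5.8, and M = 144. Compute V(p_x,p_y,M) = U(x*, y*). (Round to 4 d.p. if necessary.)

Tangency: MRS = (4/3)·y/x = p_x/p_y.
Rearranging, p_y·y = (3/4)·p_x·x. Substituting into the budget gives p_x·x·(1 + (3/4)) = M.
Demand: x*(p_x,p_y,M) = 4/7·M/p_x and y* = 3/7·M/p_y.
At p_x=9, p_y=5.8, M=144: x* = 4/7·144/9 = 9.1429, y* = 10.6404.
Utility at the optimum: U(9.1429, 10.6404) = 8417844.048.

V = 8417844.048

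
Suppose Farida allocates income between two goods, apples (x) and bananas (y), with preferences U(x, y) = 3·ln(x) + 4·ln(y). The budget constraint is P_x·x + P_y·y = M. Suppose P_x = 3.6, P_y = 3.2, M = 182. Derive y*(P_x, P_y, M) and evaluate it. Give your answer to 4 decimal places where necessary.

y* = 32.5

Tangency: MRS = (3/4)·y/x = P_x/P_y.
So 3·P_y·y = 4·P_x·x; combined with the budget, a share 3/7 of income goes to x.
Demand: x*(P_x,P_y,M) = 3/7·M/P_x and y* = 4/7·M/P_y.
At P_x=3.6, P_y=3.2, M=182: y* = 4/7·182/3.2 = 32.5.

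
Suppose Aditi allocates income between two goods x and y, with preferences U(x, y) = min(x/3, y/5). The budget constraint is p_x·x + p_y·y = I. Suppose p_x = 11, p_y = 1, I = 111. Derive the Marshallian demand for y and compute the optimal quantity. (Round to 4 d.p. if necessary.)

With perfect complements, no substitution: consume in ratio x:y = 3:5.
Budget: p_x·x + p_y·(5/3)·x = I, so (3·p_x + 5·p_y)·x = 3·I.
Demand: x*(p_x,p_y,I) = 3·I/(3·p_x + 5·p_y), y* = 5·I/(3·p_x + 5·p_y).
Here 3·11 + 5·1 = 38, giving y* = 14.6053.

y* = 14.6053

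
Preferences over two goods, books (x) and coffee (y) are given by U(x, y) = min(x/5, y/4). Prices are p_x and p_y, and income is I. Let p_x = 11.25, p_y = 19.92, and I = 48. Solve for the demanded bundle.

Leontief preferences: the optimum is at the kink where x/5 = y/4, i.e. y = (4/5)·x.
Budget: p_x·x + p_y·(4/5)·x = I, so (5·p_x + 4·p_y)·x = 5·I.
Demand: x*(p_x,p_y,I) = 5·I/(5·p_x + 4·p_y), y* = 4·I/(5·p_x + 4·p_y).
Here 5·11.25 + 4·19.92 = 135.93, giving x* = 1.7656 and y* = 1.4125.

x* = 1.7656, y* = 1.4125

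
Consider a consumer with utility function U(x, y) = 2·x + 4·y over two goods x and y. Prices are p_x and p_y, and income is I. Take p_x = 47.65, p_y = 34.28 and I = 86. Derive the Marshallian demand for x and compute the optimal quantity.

x* = 0

Linear utility — the consumer picks whichever good has higher MU/price: 2/47.65 = 0.042 vs 4/34.28 = 0.1167.
y gives more utility per dollar, so spend all income on y: y* = I/p_y, x* = 0.
Numerically: x* = 0, y* = 2.5088.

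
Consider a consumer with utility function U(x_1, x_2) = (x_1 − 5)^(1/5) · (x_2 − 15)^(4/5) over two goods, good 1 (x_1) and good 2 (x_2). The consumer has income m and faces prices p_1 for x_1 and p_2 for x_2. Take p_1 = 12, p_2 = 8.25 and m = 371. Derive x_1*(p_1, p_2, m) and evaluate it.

Let x_1' = x_1−5, x_2' = x_2−15. MRS = (1/4)·x_2'/x_1' = p_1/p_2.
After buying the subsistence bundle (5, 15), a share 0.2 of the remaining income goes to x_1: x_1* = 5 + 0.2·(m − 5p_1 − 15p_2)/p_1.
Discretionary income = 371 − 5·12 − 15·8.25 = 187.25; x_1* = 5 + 0.2·187.25/12 = 8.1208.

x_1* = 8.1208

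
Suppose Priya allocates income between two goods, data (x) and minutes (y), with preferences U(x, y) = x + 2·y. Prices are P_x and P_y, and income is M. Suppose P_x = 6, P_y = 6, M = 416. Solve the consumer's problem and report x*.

x* = 0

Perfect substitutes: compare marginal utility per dollar. 1/P_x vs 2/P_y → 0.1667 vs 0.3333.
y gives more utility per dollar, so spend all income on y: y* = M/P_y, x* = 0.
Numerically: x* = 0, y* = 69.3333.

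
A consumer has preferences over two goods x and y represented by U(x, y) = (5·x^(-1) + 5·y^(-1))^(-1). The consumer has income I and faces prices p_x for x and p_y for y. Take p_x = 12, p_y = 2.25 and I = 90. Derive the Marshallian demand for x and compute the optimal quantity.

x* = 5.2337

From the CES first-order condition, (y/x)^(2) = p_x/p_y.
Solve for the ratio: y/x = [p_x/p_y]^(0.5).
With the ratio pinned down, the budget gives x* = I/(p_x + p_y·(y/x)) and y* = (y/x)·x*.
Numerically y/x = 2.309401, so x* = 90/(12 + 2.25·2.309401) = 5.2337.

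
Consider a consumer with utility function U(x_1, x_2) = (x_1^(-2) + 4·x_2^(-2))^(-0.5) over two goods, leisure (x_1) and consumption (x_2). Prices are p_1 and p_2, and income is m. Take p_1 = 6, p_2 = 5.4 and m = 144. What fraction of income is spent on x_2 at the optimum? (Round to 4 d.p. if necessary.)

share on x_2 = 0.5967

Numerically x_2/x_1 = 1.644141, so x_1* = 144/(6 + 5.4·1.644141) = 9.6785 and x_2* = 1.644141·9.6785 = 15.9128.
Expenditure on x_2: 5.4·15.9128 = 85.9291; share = 0.5967.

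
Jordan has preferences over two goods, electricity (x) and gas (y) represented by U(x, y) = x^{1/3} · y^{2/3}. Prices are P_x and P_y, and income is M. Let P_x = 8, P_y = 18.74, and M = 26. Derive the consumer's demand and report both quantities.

MU_x/MU_y = (1/3·y)/(2/3·x); tangency sets this equal to P_x/P_y.
So 1/3·P_y·y = 2/3·P_x·x; combined with the budget, a share 1/3 of income goes to x.
Demand: x*(P_x,P_y,M) = 1/3·M/P_x and y* = 2/3·M/P_y.
At P_x=8, P_y=18.74, M=26: x* = 1/3·26/8 = 1.0833, y* = 0.9249.

x* = 1.0833, y* = 0.9249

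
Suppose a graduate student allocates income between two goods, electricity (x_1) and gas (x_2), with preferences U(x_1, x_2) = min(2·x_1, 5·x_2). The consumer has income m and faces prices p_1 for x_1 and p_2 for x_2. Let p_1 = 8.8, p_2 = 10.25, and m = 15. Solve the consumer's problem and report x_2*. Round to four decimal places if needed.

Demand: x_1*(p_1,p_2,m) = 5·m/(5·p_1 + 2·p_2), x_2* = 2·m/(5·p_1 + 2·p_2).
Here 5·8.8 + 2·10.25 = 64.5, giving x_2* = 0.4651.

x_2* = 0.4651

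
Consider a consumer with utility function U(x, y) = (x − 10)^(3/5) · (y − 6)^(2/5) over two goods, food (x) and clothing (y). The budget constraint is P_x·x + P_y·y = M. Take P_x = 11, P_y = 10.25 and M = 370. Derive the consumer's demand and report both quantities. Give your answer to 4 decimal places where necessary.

x* = 20.8273, y* = 13.7463

Substituting into the budget: x* = 10 + 0.6·(M − 10·P_x − 6·P_y)/P_x, and y* = 6 + 0.4·(…)/P_y.
Discretionary income = 370 − 10·11 − 6·10.25 = 198.5; x* = 10 + 0.6·198.5/11 = 20.8273; y* = 6 + 0.4·198.5/10.25 = 13.7463.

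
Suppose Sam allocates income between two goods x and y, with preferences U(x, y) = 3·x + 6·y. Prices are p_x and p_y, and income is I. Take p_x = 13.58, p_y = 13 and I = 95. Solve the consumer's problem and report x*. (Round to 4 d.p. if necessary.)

Perfect substitutes: compare marginal utility per dollar. 3/p_x vs 6/p_y → 0.2209 vs 0.4615.
y gives more utility per dollar, so spend all income on y: y* = I/p_y, x* = 0.
Numerically: x* = 0, y* = 7.3077.

x* = 0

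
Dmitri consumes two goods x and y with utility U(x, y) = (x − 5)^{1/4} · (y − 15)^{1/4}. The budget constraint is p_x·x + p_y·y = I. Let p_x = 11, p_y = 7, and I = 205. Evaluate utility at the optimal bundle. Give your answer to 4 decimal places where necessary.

MRS = (y−15)/(x−5). Tangency with p_x/p_y gives y−15 = (p_x/p_y)·(x−5).
After buying the subsistence bundle (5, 15), a share 0.5 of the remaining income goes to x: x* = 5 + 0.5·(I − 5p_x − 15p_y)/p_x.
Discretionary income = 205 − 5·11 − 15·7 = 45; x* = 5 + 0.5·45/11 = 7.0455; y* = 15 + 0.5·45/7 = 18.2143.
Utility at the optimum: U(7.0455, 18.2143) = 1.6013.

V = 1.6013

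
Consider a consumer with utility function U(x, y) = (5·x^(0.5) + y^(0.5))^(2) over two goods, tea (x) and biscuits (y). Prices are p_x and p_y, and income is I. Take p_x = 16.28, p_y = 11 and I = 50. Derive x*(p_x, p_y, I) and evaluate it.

Numerically y/x = 0.087616, so x* = 50/(16.28 + 11·0.087616) = 2.8996.

x* = 2.8996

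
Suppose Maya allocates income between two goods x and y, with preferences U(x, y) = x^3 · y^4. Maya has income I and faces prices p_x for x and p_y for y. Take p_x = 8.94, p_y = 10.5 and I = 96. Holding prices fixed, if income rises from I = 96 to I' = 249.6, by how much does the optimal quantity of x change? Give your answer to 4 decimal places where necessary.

Δx* = 7.3634

The MRS is (3/4)·y/x. Set MRS = p_x/p_y.
So 3·p_y·y = 4·p_x·x; combined with the budget, a share 3/7 of income goes to x.
Demand: x*(p_x,p_y,I) = 3/7·I/p_x and y* = 4/7·I/p_y.
At p_x=8.94, p_y=10.5, I=96: x* = 3/7·96/8.94 = 4.6021.
At I' = 249.6: x* = 11.9655. Change: 11.9655 − 4.6021 = 7.3634.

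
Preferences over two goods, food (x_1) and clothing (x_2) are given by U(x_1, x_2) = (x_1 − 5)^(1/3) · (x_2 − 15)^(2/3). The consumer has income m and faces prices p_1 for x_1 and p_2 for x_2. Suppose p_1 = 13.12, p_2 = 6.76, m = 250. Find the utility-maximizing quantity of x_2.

x_2* = 23.1854

MRS = (1/2)·(x_2−15)/(x_1−5). Tangency with p_1/p_2 gives x_2−15 = 2·(p_1/p_2)·(x_1−5).
After buying the subsistence bundle (5, 15), a share 1/3 of the remaining income goes to x_1: x_1* = 5 + 1/3·(m − 5p_1 − 15p_2)/p_1.
Discretionary income = 250 − 5·13.12 − 15·6.76 = 83; x_2* = 15 + 2/3·83/6.76 = 23.1854.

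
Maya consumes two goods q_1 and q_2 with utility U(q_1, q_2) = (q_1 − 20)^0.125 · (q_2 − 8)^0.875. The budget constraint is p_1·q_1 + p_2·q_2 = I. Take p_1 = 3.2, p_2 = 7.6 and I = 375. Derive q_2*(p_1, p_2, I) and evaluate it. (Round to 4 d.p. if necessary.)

Let q_1' = q_1−20, q_2' = q_2−8. MRS = (1/7)·q_2'/q_1' = p_1/p_2.
Substituting into the budget: q_1* = 20 + 0.125·(I − 20·p_1 − 8·p_2)/p_1, and q_2* = 8 + 0.875·(…)/p_2.
Discretionary income = 375 − 20·3.2 − 8·7.6 = 250.2; q_2* = 8 + 0.875·250.2/7.6 = 36.8059.

q_2* = 36.8059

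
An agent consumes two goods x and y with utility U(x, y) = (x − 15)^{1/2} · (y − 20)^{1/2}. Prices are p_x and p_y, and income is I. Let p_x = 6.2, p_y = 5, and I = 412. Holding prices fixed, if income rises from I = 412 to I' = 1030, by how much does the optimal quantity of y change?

Δy* = 61.8

Let x' = x−15, y' = y−20. MRS = y'/x' = p_x/p_y.
After buying the subsistence bundle (15, 20), a share 0.5 of the remaining income goes to x: x* = 15 + 0.5·(I − 15p_x − 20p_y)/p_x.
Discretionary income = 412 − 15·6.2 − 20·5 = 219; y* = 20 + 0.5·219/5 = 41.9.
At I' = 1030: y* = 103.7. Change: 103.7 − 41.9 = 61.8.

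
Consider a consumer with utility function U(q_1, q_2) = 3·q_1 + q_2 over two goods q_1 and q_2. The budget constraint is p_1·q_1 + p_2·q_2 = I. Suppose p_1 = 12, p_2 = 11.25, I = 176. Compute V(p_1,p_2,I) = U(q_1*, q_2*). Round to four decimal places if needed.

Perfect substitutes: compare marginal utility per dollar. 3/p_1 vs 1/p_2 → 0.25 vs 0.0889.
q_1 gives more utility per dollar, so spend all income on q_1: q_1* = I/p_1, q_2* = 0.
Numerically: q_1* = 14.6667, q_2* = 0.
Utility at the optimum: U(14.6667, 0) = 44.

V = 44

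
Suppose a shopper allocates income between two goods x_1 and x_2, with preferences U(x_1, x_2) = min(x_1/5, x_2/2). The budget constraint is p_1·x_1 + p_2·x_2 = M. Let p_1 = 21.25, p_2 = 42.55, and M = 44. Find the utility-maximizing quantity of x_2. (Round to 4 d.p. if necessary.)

Demand: x_1*(p_1,p_2,M) = 5·M/(5·p_1 + 2·p_2), x_2* = 2·M/(5·p_1 + 2·p_2).
Here 5·21.25 + 2·42.55 = 191.35, giving x_2* = 0.4599.

x_2* = 0.4599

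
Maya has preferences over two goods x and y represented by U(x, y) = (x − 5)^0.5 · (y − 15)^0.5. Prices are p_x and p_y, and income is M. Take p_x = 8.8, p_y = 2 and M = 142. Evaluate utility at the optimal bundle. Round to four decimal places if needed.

Let x' = x−5, y' = y−15. MRS = y'/x' = p_x/p_y.
After buying the subsistence bundle (5, 15), a share 0.5 of the remaining income goes to x: x* = 5 + 0.5·(M − 5p_x − 15p_y)/p_x.
Discretionary income = 142 − 5·8.8 − 15·2 = 68; x* = 5 + 0.5·68/8.8 = 8.8636; y* = 15 + 0.5·68/2 = 32.
Utility at the optimum: U(8.8636, 32) = 8.1044.

V = 8.1044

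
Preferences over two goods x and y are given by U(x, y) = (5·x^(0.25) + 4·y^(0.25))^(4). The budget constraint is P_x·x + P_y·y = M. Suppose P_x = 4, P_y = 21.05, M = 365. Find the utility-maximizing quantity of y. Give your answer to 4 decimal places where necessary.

With the ratio pinned down, the budget gives x* = M/(P_x + P_y·(y/x)) and y* = (y/x)·x*.
Numerically y/x = 0.081133, so x* = 365/(4 + 21.05·0.081133) = 63.947 and y* = 0.081133·63.947 = 5.1882.

y* = 5.1882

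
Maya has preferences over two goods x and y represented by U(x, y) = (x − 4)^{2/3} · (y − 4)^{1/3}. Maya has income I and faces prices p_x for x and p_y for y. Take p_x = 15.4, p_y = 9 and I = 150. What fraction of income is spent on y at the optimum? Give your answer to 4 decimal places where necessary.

share on y = 0.3564

Let x' = x−4, y' = y−4. MRS = 2·y'/x' = p_x/p_y.
Substituting into the budget: x* = 4 + 2/3·(I − 4·p_x − 4·p_y)/p_x, and y* = 4 + 1/3·(…)/p_y.
Discretionary income = 150 − 4·15.4 − 4·9 = 52.4; x* = 4 + 2/3·52.4/15.4 = 6.2684; y* = 4 + 1/3·52.4/9 = 5.9407.
Expenditure on y: 9·5.9407 = 53.4667; share = 0.3564.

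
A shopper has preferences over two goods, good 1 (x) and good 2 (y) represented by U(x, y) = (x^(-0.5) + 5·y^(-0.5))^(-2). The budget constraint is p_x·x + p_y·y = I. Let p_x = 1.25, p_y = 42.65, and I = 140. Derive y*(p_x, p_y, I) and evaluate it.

y* = 2.9694

With the ratio pinned down, the budget gives x* = I/(p_x + p_y·(y/x)) and y* = (y/x)·x*.
Numerically y/x = 0.277955, so x* = 140/(1.25 + 42.65·0.277955) = 10.6831 and y* = 0.277955·10.6831 = 2.9694.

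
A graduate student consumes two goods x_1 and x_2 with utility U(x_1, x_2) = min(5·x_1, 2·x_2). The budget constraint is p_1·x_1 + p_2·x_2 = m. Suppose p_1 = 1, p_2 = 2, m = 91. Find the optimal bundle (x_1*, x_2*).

With perfect complements, no substitution: consume in ratio x_1:x_2 = 2:5.
Budget: p_1·x_1 + p_2·(5/2)·x_1 = m, so (2·p_1 + 5·p_2)·x_1 = 2·m.
Demand: x_1*(p_1,p_2,m) = 2·m/(2·p_1 + 5·p_2), x_2* = 5·m/(2·p_1 + 5·p_2).
Here 2·1 + 5·2 = 12, giving x_1* = 15.1667 and x_2* = 37.9167.

x_1* = 15.1667, x_2* = 37.9167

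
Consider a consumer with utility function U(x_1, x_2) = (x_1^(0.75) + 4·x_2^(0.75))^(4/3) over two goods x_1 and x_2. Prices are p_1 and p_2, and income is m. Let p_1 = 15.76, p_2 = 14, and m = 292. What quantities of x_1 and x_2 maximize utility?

x_1* = 0.0506, x_2* = 20.8002

MRS = MU_x_1/MU_x_2 = (1/4)·(x_2/x_1)^(0.25). Set equal to p_1/p_2.
Solve for the ratio: x_2/x_1 = [4·p_1/p_2]^(4).
Substitute x_2 = (x_2/x_1)·x_1 into the budget: x_1* = m/(p_1 + p_2·(x_2/x_1)).
Numerically x_2/x_1 = 411.104921, so x_1* = 292/(15.76 + 14·411.104921) = 0.0506 and x_2* = 411.104921·0.0506 = 20.8002.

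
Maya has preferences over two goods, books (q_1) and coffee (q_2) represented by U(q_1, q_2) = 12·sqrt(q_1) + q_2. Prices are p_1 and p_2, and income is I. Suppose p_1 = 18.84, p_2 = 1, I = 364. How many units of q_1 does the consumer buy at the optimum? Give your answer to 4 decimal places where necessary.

Set MRS = p_1/p_2: 6·q_1^(−1/2) = p_1/p_2.
Solve: √q_1 = 6·p_2/p_1, so q_1*(p_1,p_2) = (6·p_2/p_1)², and q_2* = (I − p_1·q_1*)/p_2.
Plugging in: q_1* = (6·1/18.84)² = 0.1014.

q_1* = 0.1014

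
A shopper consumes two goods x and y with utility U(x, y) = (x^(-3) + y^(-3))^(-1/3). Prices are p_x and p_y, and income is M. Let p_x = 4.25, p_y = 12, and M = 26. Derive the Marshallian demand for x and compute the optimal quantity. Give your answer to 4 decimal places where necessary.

x* = 1.9249

MRS = MU_x/MU_y = (y/x)^(4). Set equal to p_x/p_y.
Solve for the ratio: y/x = [p_x/p_y]^(0.25).
With the ratio pinned down, the budget gives x* = M/(p_x + p_y·(y/x)) and y* = (y/x)·x*.
Numerically y/x = 0.77144, so x* = 26/(4.25 + 12·0.77144) = 1.9249.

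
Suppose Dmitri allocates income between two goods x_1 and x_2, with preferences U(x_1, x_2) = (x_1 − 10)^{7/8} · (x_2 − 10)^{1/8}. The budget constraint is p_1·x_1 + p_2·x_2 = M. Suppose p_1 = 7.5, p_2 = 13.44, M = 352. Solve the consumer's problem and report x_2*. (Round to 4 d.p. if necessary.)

Let x_1' = x_1−10, x_2' = x_2−10. MRS = 7·x_2'/x_1' = p_1/p_2.
After buying the subsistence bundle (10, 10), a share 0.875 of the remaining income goes to x_1: x_1* = 10 + 0.875·(M − 10p_1 − 10p_2)/p_1.
Discretionary income = 352 − 10·7.5 − 10·13.44 = 142.6; x_2* = 10 + 0.125·142.6/13.44 = 11.3263.

x_2* = 11.3263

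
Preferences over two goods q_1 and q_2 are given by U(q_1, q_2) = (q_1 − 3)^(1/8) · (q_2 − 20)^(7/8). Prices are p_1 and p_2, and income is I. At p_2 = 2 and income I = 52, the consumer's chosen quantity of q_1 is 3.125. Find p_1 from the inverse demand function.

p_1 = 3

MRS = (1/7)·(q_2−20)/(q_1−3). Tangency with p_1/p_2 gives q_2−20 = 7·(p_1/p_2)·(q_1−3).
After buying the subsistence bundle (3, 20), a share 0.125 of the remaining income goes to q_1: q_1* = 3 + 0.125·(I − 3p_1 − 20p_2)/p_1.
Set q_1* = 3.125 in the demand function and solve for p_1: p_1 = 3.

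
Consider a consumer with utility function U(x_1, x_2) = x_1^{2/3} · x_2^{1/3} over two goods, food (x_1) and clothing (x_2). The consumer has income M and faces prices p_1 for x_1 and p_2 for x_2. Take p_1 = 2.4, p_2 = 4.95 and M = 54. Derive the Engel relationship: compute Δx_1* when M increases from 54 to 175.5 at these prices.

MU_x_1/MU_x_2 = (2/3·x_2)/(1/3·x_1); tangency sets this equal to p_1/p_2.
Rearranging, p_2·x_2 = (1/2)·p_1·x_1. Substituting into the budget gives p_1·x_1·(1 + (1/2)) = M.
Demand: x_1*(p_1,p_2,M) = 2/3·M/p_1 and x_2* = 1/3·M/p_2.
At p_1=2.4, p_2=4.95, M=54: x_1* = 2/3·54/2.4 = 15.
At M' = 175.5: x_1* = 48.75. Change: 48.75 − 15 = 33.75.

Δx_1* = 33.75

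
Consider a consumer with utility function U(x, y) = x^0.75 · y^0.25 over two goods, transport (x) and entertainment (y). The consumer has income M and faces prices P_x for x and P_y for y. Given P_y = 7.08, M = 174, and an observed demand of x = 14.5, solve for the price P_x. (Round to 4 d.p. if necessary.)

MU_x/MU_y = (0.75·y)/(0.25·x); tangency sets this equal to P_x/P_y.
Rearranging, P_y·y = (1/3)·P_x·x. Substituting into the budget gives P_x·x·(1 + (1/3)) = M.
Demand: x*(P_x,P_y,M) = 0.75·M/P_x and y* = 0.25·M/P_y.
Set x* = 14.5 in the demand function and solve for P_x: P_x = 9.

P_x = 9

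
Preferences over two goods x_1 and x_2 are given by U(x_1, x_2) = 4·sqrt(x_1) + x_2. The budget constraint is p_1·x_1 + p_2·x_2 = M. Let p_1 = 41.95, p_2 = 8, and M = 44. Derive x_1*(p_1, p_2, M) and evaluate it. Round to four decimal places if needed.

Set MRS = p_1/p_2: 2·x_1^(−1/2) = p_1/p_2.
Thus x_1* = (2·p_2/p_1)² — independent of M — with the rest of income spent on x_2.
Plugging in: x_1* = (2·8/41.95)² = 0.1455.

x_1* = 0.1455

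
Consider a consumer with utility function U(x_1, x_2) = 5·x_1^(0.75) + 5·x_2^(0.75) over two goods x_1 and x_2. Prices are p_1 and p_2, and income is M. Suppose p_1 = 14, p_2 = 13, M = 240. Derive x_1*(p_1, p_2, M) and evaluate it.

x_1* = 7.6225

From the CES first-order condition, (x_2/x_1)^(0.25) = p_1/p_2.
Solve for the ratio: x_2/x_1 = [p_1/p_2]^(4).
Substitute x_2 = (x_2/x_1)·x_1 into the budget: x_1* = M/(p_1 + p_2·(x_2/x_1)).
Numerically x_2/x_1 = 1.345051, so x_1* = 240/(14 + 13·1.345051) = 7.6225.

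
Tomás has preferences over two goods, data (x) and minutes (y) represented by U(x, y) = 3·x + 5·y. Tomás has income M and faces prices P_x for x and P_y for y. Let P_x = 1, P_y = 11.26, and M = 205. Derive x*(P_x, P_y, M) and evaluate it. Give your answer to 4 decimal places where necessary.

Perfect substitutes: compare marginal utility per dollar. 3/P_x vs 5/P_y → 3 vs 0.444.
x gives more utility per dollar, so spend all income on x: x* = M/P_x, y* = 0.
Numerically: x* = 205, y* = 0.

x* = 205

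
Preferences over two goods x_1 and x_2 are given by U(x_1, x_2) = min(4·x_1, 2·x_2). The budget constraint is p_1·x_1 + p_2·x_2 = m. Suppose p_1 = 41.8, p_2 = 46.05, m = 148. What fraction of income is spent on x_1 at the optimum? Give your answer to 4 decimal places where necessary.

Leontief preferences: the optimum is at the kink where x_1/2 = x_2/4, i.e. x_2 = 2·x_1.
Budget: p_1·x_1 + p_2·2·x_1 = m, so (2·p_1 + 4·p_2)·x_1 = 2·m.
Demand: x_1*(p_1,p_2,m) = 2·m/(2·p_1 + 4·p_2), x_2* = 4·m/(2·p_1 + 4·p_2).
Here 2·41.8 + 4·46.05 = 267.8, giving x_1* = 1.1053 and x_2* = 2.2106.
Expenditure on x_1: 41.8·1.1053 = 46.2016; share = 0.3122.

share on x_1 = 0.3122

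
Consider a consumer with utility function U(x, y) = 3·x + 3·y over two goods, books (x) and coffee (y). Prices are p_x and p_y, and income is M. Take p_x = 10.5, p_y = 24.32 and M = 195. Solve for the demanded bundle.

Linear utility — the consumer picks whichever good has higher MU/price: 3/10.5 = 0.2857 vs 3/24.32 = 0.1234.
x gives more utility per dollar, so spend all income on x: x* = M/p_x, y* = 0.
Numerically: x* = 18.5714, y* = 0.

x* = 18.5714, y* = 0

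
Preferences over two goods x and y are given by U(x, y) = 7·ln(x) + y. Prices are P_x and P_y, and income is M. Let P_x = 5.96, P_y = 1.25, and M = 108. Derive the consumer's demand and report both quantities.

x* = 1.4681, y* = 79.4

MU_x = 7/x, MU_y = 1. Tangency: 7/x = P_x/P_y.
So x*(P_x,P_y) = 7·P_y/P_x, independent of income; and y* = (M − 7·P_y)/P_y.
At the given prices: x* = 7·1.25/5.96 = 1.4681, and y* = 79.4.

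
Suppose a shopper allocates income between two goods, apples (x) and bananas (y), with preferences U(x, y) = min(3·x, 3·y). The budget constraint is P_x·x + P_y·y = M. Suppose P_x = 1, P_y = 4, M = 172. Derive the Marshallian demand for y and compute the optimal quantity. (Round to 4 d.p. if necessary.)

y* = 34.4

With perfect complements, no substitution: consume in ratio x:y = 3:3.
Budget: P_x·x + P_y·x = M, so (3·P_x + 3·P_y)·x = 3·M.
Demand: x*(P_x,P_y,M) = 3·M/(3·P_x + 3·P_y), y* = 3·M/(3·P_x + 3·P_y).
Here 3·1 + 3·4 = 15, giving y* = 34.4.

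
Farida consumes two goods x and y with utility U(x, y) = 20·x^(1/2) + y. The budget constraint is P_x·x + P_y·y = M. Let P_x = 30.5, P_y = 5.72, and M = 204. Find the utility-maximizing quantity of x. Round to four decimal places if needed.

x* = 3.5172

Plugging in: x* = (10·5.72/30.5)² = 3.5172.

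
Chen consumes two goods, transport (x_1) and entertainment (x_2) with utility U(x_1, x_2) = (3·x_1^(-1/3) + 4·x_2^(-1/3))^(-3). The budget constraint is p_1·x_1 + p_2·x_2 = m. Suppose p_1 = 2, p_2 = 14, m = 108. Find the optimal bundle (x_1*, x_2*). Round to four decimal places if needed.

x_1* = 17.8911, x_2* = 5.1584

Substitute x_2 = (x_2/x_1)·x_1 into the budget: x_1* = m/(p_1 + p_2·(x_2/x_1)).
Numerically x_2/x_1 = 0.288324, so x_1* = 108/(2 + 14·0.288324) = 17.8911 and x_2* = 0.288324·17.8911 = 5.1584.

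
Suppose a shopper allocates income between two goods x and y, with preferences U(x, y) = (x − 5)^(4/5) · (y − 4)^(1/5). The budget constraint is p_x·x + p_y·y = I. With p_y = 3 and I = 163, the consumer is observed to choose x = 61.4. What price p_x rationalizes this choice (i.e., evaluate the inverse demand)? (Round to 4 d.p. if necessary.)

Let x' = x−5, y' = y−4. MRS = 4·y'/x' = p_x/p_y.
Substituting into the budget: x* = 5 + 0.8·(I − 5·p_x − 4·p_y)/p_x, and y* = 4 + 0.2·(…)/p_y.
Set x* = 61.4 in the demand function and solve for p_x: p_x = 2.

p_x = 2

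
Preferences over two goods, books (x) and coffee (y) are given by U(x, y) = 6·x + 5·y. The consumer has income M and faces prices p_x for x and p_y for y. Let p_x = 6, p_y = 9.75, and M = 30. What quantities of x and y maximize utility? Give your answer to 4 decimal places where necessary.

x* = 5, y* = 0

Linear utility — the consumer picks whichever good has higher MU/price: 6/6 = 1 vs 5/9.75 = 0.5128.
x gives more utility per dollar, so spend all income on x: x* = M/p_x, y* = 0.
Numerically: x* = 5, y* = 0.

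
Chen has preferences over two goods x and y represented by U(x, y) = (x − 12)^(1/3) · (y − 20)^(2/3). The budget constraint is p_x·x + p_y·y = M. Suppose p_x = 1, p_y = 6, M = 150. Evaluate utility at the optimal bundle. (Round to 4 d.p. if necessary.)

MRS = (1/2)·(y−20)/(x−12). Tangency with p_x/p_y gives y−20 = 2·(p_x/p_y)·(x−12).
After buying the subsistence bundle (12, 20), a share 1/3 of the remaining income goes to x: x* = 12 + 1/3·(M − 12p_x − 20p_y)/p_x.
Discretionary income = 150 − 12·1 − 20·6 = 18; x* = 12 + 1/3·18/1 = 18; y* = 20 + 2/3·18/6 = 22.
Utility at the optimum: U(18, 22) = 2.8845.

V = 2.8845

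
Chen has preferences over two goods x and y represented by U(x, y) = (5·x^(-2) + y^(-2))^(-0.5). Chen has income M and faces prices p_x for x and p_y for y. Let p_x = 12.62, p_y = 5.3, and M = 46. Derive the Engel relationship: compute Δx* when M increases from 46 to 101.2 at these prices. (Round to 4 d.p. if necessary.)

MRS = MU_x/MU_y = 5·(y/x)^(3). Set equal to p_x/p_y.
Hence y/x = ((1/5)·p_x/p_y)^(1/(3)), i.e. raised to the 1/3 power.
With the ratio pinned down, the budget gives x* = M/(p_x + p_y·(y/x)) and y* = (y/x)·x*.
Numerically y/x = 0.780916, so x* = 46/(12.62 + 5.3·0.780916) = 2.7448.
At M' = 101.2: x* = 6.0386. Change: 6.0386 − 2.7448 = 3.2938.

Δx* = 3.2938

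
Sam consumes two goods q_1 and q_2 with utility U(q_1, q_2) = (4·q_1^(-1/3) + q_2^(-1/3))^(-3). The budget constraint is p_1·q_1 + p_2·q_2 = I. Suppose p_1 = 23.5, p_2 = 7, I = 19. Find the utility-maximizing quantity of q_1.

q_1* = 0.6411

MU_q_1 ∝ 4·q_1^(-4/3), MU_q_2 ∝ q_2^(-4/3), so MRS = 4·(q_2/q_1)^(4/3) = p_1/p_2.
Hence q_2/q_1 = ((1/4)·p_1/p_2)^(1/(4/3)), i.e. raised to the 0.75 power.
With the ratio pinned down, the budget gives q_1* = I/(p_1 + p_2·(q_2/q_1)) and q_2* = (q_2/q_1)·q_1*.
Numerically q_2/q_1 = 0.876864, so q_1* = 19/(23.5 + 7·0.876864) = 0.6411.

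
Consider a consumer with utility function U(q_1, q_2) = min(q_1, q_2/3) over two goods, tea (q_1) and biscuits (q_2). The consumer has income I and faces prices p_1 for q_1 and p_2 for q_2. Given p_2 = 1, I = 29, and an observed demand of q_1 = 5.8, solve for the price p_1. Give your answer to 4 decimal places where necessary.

p_1 = 2

Leontief preferences: the optimum is at the kink where q_1/1 = q_2/3, i.e. q_2 = 3·q_1.
Budget: p_1·q_1 + p_2·3·q_1 = I, so (p_1 + 3·p_2)·q_1 = I.
Demand: q_1*(p_1,p_2,I) = I/(p_1 + 3·p_2), q_2* = 3·I/(p_1 + 3·p_2).
Set q_1* = 5.8 in the demand function and solve for p_1: p_1 = 2.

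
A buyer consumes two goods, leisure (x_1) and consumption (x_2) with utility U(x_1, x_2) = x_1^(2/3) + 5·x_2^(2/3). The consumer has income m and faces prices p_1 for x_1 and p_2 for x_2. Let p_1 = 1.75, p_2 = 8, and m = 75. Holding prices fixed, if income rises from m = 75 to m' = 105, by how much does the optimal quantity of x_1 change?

Δx_1* = 2.4555

MRS = MU_x_1/MU_x_2 = (1/5)·(x_2/x_1)^(1/3). Set equal to p_1/p_2.
Hence x_2/x_1 = (5·p_1/p_2)^(1/(1/3)), i.e. raised to the 3 power.
With the ratio pinned down, the budget gives x_1* = m/(p_1 + p_2·(x_2/x_1)) and x_2* = (x_2/x_1)·x_1*.
Numerically x_2/x_1 = 1.308441, so x_1* = 75/(1.75 + 8·1.308441) = 6.1387.
At m' = 105: x_1* = 8.5942. Change: 8.5942 − 6.1387 = 2.4555.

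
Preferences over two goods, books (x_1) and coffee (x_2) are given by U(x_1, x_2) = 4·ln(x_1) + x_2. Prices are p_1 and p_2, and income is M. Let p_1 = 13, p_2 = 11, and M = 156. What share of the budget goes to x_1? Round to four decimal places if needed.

Set MRS = p_1/p_2: (4/x_1)/1 = p_1/p_2.
So x_1*(p_1,p_2) = 4·p_2/p_1, independent of income; and x_2* = (M − 4·p_2)/p_2.
At the given prices: x_1* = 4·11/13 = 3.3846, and x_2* = 10.1818.
Expenditure on x_1: 13·3.3846 = 44; share = 0.2821.

share on x_1 = 0.2821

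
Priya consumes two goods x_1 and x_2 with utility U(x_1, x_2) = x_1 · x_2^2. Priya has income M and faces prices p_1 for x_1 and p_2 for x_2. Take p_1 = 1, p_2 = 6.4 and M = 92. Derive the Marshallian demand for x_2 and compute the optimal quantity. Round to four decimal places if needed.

Tangency: MRS = (1/2)·x_2/x_1 = p_1/p_2.
Rearranging, p_2·x_2 = 2·p_1·x_1. Substituting into the budget gives p_1·x_1·(1 + 2) = M.
Demand: x_1*(p_1,p_2,M) = 1/3·M/p_1 and x_2* = 2/3·M/p_2.
At p_1=1, p_2=6.4, M=92: x_2* = 2/3·92/6.4 = 9.5833.

x_2* = 9.5833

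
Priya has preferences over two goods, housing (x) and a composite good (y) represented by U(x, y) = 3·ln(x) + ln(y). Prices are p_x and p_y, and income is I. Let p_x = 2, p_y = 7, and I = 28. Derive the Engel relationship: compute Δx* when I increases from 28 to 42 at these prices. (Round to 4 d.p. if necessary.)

Δx* = 5.25

Tangency: MRS = 3·y/x = p_x/p_y.
Rearranging, p_y·y = (1/3)·p_x·x. Substituting into the budget gives p_x·x·(1 + (1/3)) = I.
Demand: x*(p_x,p_y,I) = 0.75·I/p_x and y* = 0.25·I/p_y.
At p_x=2, p_y=7, I=28: x* = 0.75·28/2 = 10.5.
At I' = 42: x* = 15.75. Change: 15.75 − 10.5 = 5.25.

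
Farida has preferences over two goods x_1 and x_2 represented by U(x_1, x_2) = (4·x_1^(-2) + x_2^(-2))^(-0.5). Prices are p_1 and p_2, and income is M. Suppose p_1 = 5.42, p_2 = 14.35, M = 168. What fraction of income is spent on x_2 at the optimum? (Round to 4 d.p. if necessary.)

share on x_2 = 0.5466

From the CES first-order condition, 4·(x_2/x_1)^(3) = p_1/p_2.
Hence x_2/x_1 = ((1/4)·p_1/p_2)^(1/(3)), i.e. raised to the 1/3 power.
Substitute x_2 = (x_2/x_1)·x_1 into the budget: x_1* = M/(p_1 + p_2·(x_2/x_1)).
Numerically x_2/x_1 = 0.455368, so x_1* = 168/(5.42 + 14.35·0.455368) = 14.0532 and x_2* = 0.455368·14.0532 = 6.3994.
Expenditure on x_2: 14.35·6.3994 = 91.8314; share = 0.5466.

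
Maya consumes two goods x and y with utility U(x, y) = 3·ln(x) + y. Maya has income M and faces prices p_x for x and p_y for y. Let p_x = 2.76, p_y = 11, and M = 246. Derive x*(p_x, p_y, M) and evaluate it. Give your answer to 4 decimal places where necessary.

x* = 11.9565

So x*(p_x,p_y) = 3·p_y/p_x, independent of income; and y* = (M − 3·p_y)/p_y.
At the given prices: x* = 3·11/2.76 = 11.9565.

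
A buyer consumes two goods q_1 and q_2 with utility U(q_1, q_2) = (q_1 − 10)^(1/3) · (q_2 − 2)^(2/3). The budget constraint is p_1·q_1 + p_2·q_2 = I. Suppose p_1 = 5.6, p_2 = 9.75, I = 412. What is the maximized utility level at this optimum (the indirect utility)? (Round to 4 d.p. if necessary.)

Let q_1' = q_1−10, q_2' = q_2−2. MRS = (1/2)·q_2'/q_1' = p_1/p_2.
After buying the subsistence bundle (10, 2), a share 1/3 of the remaining income goes to q_1: q_1* = 10 + 1/3·(I − 10p_1 − 2p_2)/p_1.
Discretionary income = 412 − 10·5.6 − 2·9.75 = 336.5; q_1* = 10 + 1/3·336.5/5.6 = 30.0298; q_2* = 2 + 2/3·336.5/9.75 = 25.0085.
Utility at the optimum: U(30.0298, 25.0085) = 21.9694.

V = 21.9694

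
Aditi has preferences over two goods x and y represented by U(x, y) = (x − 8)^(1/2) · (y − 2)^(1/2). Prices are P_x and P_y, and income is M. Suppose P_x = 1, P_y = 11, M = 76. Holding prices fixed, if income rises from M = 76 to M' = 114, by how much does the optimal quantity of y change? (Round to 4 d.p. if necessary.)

This is Cobb-Douglas in (x−8, y−2): tangency gives 0.5·P_y·(y−2) = 0.5·P_x·(x−8).
Substituting into the budget: x* = 8 + 0.5·(M − 8·P_x − 2·P_y)/P_x, and y* = 2 + 0.5·(…)/P_y.
Discretionary income = 76 − 8·1 − 2·11 = 46; y* = 2 + 0.5·46/11 = 4.0909.
At M' = 114: y* = 5.8182. Change: 5.8182 − 4.0909 = 1.7273.

Δy* = 1.7273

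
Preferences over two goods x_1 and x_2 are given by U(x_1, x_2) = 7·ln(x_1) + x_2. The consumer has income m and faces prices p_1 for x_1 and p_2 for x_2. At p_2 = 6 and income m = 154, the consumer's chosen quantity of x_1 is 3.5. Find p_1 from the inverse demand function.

Set MRS = p_1/p_2: (7/x_1)/1 = p_1/p_2.
So x_1*(p_1,p_2) = 7·p_2/p_1, independent of income; and x_2* = (m − 7·p_2)/p_2.
Set x_1* = 3.5 in the demand function and solve for p_1: p_1 = 12.

p_1 = 12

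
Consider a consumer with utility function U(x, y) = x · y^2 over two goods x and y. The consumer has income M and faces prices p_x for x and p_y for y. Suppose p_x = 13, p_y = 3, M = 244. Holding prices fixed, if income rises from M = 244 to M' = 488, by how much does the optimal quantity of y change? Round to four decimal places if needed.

Δy* = 54.2222

Demand: x*(p_x,p_y,M) = 1/3·M/p_x and y* = 2/3·M/p_y.
At p_x=13, p_y=3, M=244: y* = 2/3·244/3 = 54.2222.
At M' = 488: y* = 108.4444. Change: 108.4444 − 54.2222 = 54.2222.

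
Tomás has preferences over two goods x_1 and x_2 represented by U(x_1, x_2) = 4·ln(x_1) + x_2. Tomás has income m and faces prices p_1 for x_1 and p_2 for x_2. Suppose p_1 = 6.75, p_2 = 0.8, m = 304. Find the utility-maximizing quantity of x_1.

So x_1*(p_1,p_2) = 4·p_2/p_1, independent of income; and x_2* = (m − 4·p_2)/p_2.
At the given prices: x_1* = 4·0.8/6.75 = 0.4741.

x_1* = 0.4741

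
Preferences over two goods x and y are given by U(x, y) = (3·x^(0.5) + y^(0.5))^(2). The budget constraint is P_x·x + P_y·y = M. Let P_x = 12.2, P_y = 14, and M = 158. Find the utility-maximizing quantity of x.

x* = 11.8075

MU_x ∝ 3·x^(-0.5), MU_y ∝ y^(-0.5), so MRS = 3·(y/x)^(0.5) = P_x/P_y.
Hence y/x = ((1/3)·P_x/P_y)^(1/(0.5)), i.e. raised to the 2 power.
With the ratio pinned down, the budget gives x* = M/(P_x + P_y·(y/x)) and y* = (y/x)·x*.
Numerically y/x = 0.084376, so x* = 158/(12.2 + 14·0.084376) = 11.8075.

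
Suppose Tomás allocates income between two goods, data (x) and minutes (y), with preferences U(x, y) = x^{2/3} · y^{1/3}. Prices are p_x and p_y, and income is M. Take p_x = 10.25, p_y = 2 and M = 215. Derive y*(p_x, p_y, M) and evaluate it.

y* = 35.8333

Demand: x*(p_x,p_y,M) = 2/3·M/p_x and y* = 1/3·M/p_y.
At p_x=10.25, p_y=2, M=215: y* = 1/3·215/2 = 35.8333.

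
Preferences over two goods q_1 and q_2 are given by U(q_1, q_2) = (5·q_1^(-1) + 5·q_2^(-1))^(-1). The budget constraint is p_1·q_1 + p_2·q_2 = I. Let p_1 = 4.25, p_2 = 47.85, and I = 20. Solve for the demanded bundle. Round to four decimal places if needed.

Numerically q_2/q_1 = 0.298026, so q_1* = 20/(4.25 + 47.85·0.298026) = 1.0805 and q_2* = 0.298026·1.0805 = 0.322.

q_1* = 1.0805, q_2* = 0.322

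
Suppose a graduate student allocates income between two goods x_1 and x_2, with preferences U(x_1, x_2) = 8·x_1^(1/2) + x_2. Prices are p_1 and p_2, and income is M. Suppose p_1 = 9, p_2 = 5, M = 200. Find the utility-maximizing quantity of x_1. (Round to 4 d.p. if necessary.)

x_1* = 4.9383

Plugging in: x_1* = (4·5/9)² = 4.9383.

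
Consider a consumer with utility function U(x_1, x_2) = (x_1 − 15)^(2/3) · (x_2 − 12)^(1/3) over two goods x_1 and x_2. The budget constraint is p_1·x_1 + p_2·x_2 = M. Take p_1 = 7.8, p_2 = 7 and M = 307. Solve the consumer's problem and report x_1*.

MRS = 2·(x_2−12)/(x_1−15). Tangency with p_1/p_2 gives x_2−12 = (1/2)·(p_1/p_2)·(x_1−15).
After buying the subsistence bundle (15, 12), a share 2/3 of the remaining income goes to x_1: x_1* = 15 + 2/3·(M − 15p_1 − 12p_2)/p_1.
Discretionary income = 307 − 15·7.8 − 12·7 = 106; x_1* = 15 + 2/3·106/7.8 = 24.0598.

x_1* = 24.0598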